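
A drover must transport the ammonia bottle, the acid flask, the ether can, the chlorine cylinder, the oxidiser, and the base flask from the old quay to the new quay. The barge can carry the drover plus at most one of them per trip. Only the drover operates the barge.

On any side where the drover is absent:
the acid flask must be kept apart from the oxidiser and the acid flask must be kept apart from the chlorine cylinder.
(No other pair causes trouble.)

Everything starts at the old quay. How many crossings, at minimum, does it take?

13

Counting alone: the drover can take at most 1 across per trip to the new quay, so moving all 6 needs at least 6 loaded trips out, with a return between consecutive ones — at least 11 crossings.
The safety rule pushes this higher. Following every safe sequence of crossings, the most of the 6 that can be at the new quay as the barge arrives there on crossing 11 is 5 — never all 6.
So no plan with fewer than 13 crossings exists, and this one achieves 13:
1. Drover goes to the new quay with the acid flask.
2. Drover goes back to the old quay alone.
3. Drover goes to the new quay with the ammonia bottle.
4. Drover goes back to the old quay alone.
5. Drover goes to the new quay with the ether can.
6. Drover goes back to the old quay alone.
7. Drover goes to the new quay with the chlorine cylinder.
8. Drover goes back to the old quay with the acid flask.
9. Drover goes to the new quay with the oxidiser.
10. Drover goes back to the old quay alone.
11. Drover goes to the new quay with the base flask.
12. Drover goes back to the old quay alone.
13. Drover goes to the new quay with the acid flask.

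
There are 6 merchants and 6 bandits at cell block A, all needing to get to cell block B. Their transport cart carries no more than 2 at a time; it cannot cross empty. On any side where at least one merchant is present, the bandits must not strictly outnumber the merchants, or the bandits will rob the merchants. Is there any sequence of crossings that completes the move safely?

No

Following every safe sequence of crossings from the start, the most of the 12 that can be at cell block B as the transport cart arrives there on crossings 1, 3, 5, 7, 9 is 2, 3, 4, 5, 6 respectively; the best ever achieved is 6 of 12.
From crossing 11 on, no configuration arises that was not already reachable earlier: only 15 distinct safe configurations (who is on which side, and where the transport cart is) can ever be reached, none of them has everyone across, and every continuation just revisits them. They are: 0 merchants + 0 bandits across (transport cart back at the start); 0 merchants + 1 bandit across (transport cart there); 0 merchants + 1 bandit across (transport cart back at the start); 0 merchants + 2 bandits across (transport cart there); 0 merchants + 2 bandits across (transport cart back at the start); 0 merchants + 3 bandits across (transport cart there); 0 merchants + 3 bandits across (transport cart back at the start); 0 merchants + 4 bandits across (transport cart there); 0 merchants + 4 bandits across (transport cart back at the start); 0 merchants + 5 bandits across (transport cart there); 0 merchants + 5 bandits across (transport cart back at the start); 0 merchants + 6 bandits across (transport cart there); 1 merchant + 1 bandit across (transport cart there); 1 merchant + 1 bandit across (transport cart back at the start); 2 merchants + 2 bandits across (transport cart there). So no valid plan exists.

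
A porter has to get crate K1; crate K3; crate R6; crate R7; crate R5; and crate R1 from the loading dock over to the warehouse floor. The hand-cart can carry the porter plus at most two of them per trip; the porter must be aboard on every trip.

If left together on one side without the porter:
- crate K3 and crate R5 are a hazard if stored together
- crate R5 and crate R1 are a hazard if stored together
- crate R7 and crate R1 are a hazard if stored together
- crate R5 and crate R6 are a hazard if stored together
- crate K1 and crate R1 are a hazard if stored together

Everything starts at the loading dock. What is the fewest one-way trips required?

Counting alone: the porter can take at most 2 across per trip to the warehouse floor, so moving all 6 needs at least 3 loaded trips out, with a return between consecutive ones — at least 5 crossings.
The safety rule pushes this higher. Following every safe sequence of crossings, the most of the 6 that can be at the warehouse floor as the hand-cart arrives there on crossing 5 is 5 — never all 6.
So no plan with fewer than 7 crossings exists, and this one achieves 7:
1. Porter goes to the warehouse floor with crate R1 and crate R5.  [the loading dock: crate K1, crate K3, crate R6, crate R7 | the warehouse floor: crate R1, crate R5]
2. Porter goes back to the loading dock with crate R5.  [the loading dock: crate K1, crate K3, crate R5, crate R6, crate R7 | the warehouse floor: crate R1]
3. Porter goes to the warehouse floor with crate K3 and crate R6.  [the loading dock: crate K1, crate R5, crate R7 | the warehouse floor: crate K3, crate R1, crate R6]
4. Porter goes back to the loading dock alone.  [the loading dock: crate K1, crate R5, crate R7 | the warehouse floor: crate K3, crate R1, crate R6]
5. Porter goes to the warehouse floor with crate K1 and crate R7.  [the loading dock: crate R5 | the warehouse floor: crate K1, crate K3, crate R1, crate R6, crate R7]
6. Porter goes back to the loading dock with crate R1.  [the loading dock: crate R1, crate R5 | the warehouse floor: crate K1, crate K3, crate R6, crate R7]
7. Porter goes to the warehouse floor with crate R1 and crate R5.  [the loading dock: — | the warehouse floor: crate K1, crate K3, crate R1, crate R5, crate R6, crate R7]

7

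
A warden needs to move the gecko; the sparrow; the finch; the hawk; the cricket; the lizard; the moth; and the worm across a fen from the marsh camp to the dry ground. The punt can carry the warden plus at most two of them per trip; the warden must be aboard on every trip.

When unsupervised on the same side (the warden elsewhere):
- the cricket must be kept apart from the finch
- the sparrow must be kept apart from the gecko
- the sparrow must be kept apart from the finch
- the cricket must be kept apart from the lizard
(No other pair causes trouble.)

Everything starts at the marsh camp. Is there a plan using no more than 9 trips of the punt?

Yes

Yes — this plan uses 9 crossings (≤ 9):
1. Warden goes to the dry ground with the cricket and the sparrow.  [the marsh camp: the finch, the gecko, the hawk, the lizard, the moth, the worm | the dry ground: the cricket, the sparrow]
2. Warden goes back to the marsh camp alone.  [the marsh camp: the finch, the gecko, the hawk, the lizard, the moth, the worm | the dry ground: the cricket, the sparrow]
3. Warden goes to the dry ground with the finch and the gecko.  [the marsh camp: the hawk, the lizard, the moth, the worm | the dry ground: the cricket, the finch, the gecko, the sparrow]
4. Warden goes back to the marsh camp with the cricket and the sparrow.  [the marsh camp: the cricket, the hawk, the lizard, the moth, the sparrow, the worm | the dry ground: the finch, the gecko]
5. Warden goes to the dry ground with the hawk and the lizard.  [the marsh camp: the cricket, the moth, the sparrow, the worm | the dry ground: the finch, the gecko, the hawk, the lizard]
6. Warden goes back to the marsh camp alone.  [the marsh camp: the cricket, the moth, the sparrow, the worm | the dry ground: the finch, the gecko, the hawk, the lizard]
7. Warden goes to the dry ground with the moth and the worm.  [the marsh camp: the cricket, the sparrow | the dry ground: the finch, the gecko, the hawk, the lizard, the moth, the worm]
8. Warden goes back to the marsh camp alone.  [the marsh camp: the cricket, the sparrow | the dry ground: the finch, the gecko, the hawk, the lizard, the moth, the worm]
9. Warden goes to the dry ground with the cricket and the sparrow.  [the marsh camp: — | the dry ground: the cricket, the finch, the gecko, the hawk, the lizard, the moth, the sparrow, the worm]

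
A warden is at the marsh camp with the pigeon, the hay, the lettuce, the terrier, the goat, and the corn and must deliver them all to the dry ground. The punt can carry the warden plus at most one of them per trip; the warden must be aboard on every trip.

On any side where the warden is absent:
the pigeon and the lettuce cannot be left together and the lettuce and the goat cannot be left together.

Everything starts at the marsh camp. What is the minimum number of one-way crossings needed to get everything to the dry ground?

13

Counting alone: the warden can take at most 1 across per trip to the dry ground, so moving all 6 needs at least 6 loaded trips out, with a return between consecutive ones — at least 11 crossings.
The safety rule pushes this higher. Following every safe sequence of crossings, the most of the 6 that can be at the dry ground as the punt arrives there on crossing 11 is 5 — never all 6.
So no plan with fewer than 13 crossings exists, and this one achieves 13:
1. Warden goes to the dry ground with the lettuce.  [the marsh camp: the corn, the goat, the hay, the pigeon, the terrier | the dry ground: the lettuce]
2. Warden goes back to the marsh camp alone.  [the marsh camp: the corn, the goat, the hay, the pigeon, the terrier | the dry ground: the lettuce]
3. Warden goes to the dry ground with the pigeon.  [the marsh camp: the corn, the goat, the hay, the terrier | the dry ground: the lettuce, the pigeon]
4. Warden goes back to the marsh camp with the lettuce.  [the marsh camp: the corn, the goat, the hay, the lettuce, the terrier | the dry ground: the pigeon]
5. Warden goes to the dry ground with the goat.  [the marsh camp: the corn, the hay, the lettuce, the terrier | the dry ground: the goat, the pigeon]
6. Warden goes back to the marsh camp alone.  [the marsh camp: the corn, the hay, the lettuce, the terrier | the dry ground: the goat, the pigeon]
7. Warden goes to the dry ground with the hay.  [the marsh camp: the corn, the lettuce, the terrier | the dry ground: the goat, the hay, the pigeon]
8. Warden goes back to the marsh camp alone.  [the marsh camp: the corn, the lettuce, the terrier | the dry ground: the goat, the hay, the pigeon]
9. Warden goes to the dry ground with the terrier.  [the marsh camp: the corn, the lettuce | the dry ground: the goat, the hay, the pigeon, the terrier]
10. Warden goes back to the marsh camp alone.  [the marsh camp: the corn, the lettuce | the dry ground: the goat, the hay, the pigeon, the terrier]
11. Warden goes to the dry ground with the corn.  [the marsh camp: the lettuce | the dry ground: the corn, the goat, the hay, the pigeon, the terrier]
12. Warden goes back to the marsh camp alone.  [the marsh camp: the lettuce | the dry ground: the corn, the goat, the hay, the pigeon, the terrier]
13. Warden goes to the dry ground with the lettuce.  [the marsh camp: — | the dry ground: the corn, the goat, the hay, the lettuce, the pigeon, the terrier]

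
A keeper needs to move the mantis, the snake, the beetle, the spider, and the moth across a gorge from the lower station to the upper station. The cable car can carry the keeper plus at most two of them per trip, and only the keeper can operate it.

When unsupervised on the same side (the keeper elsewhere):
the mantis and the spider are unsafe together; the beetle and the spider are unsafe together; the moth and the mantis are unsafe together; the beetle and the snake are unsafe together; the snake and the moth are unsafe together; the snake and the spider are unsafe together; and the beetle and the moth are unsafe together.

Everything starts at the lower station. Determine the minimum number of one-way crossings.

Whatever the first load, the items left behind include a forbidden pair without the keeper. No opening move is safe, so no plan exists.

impossible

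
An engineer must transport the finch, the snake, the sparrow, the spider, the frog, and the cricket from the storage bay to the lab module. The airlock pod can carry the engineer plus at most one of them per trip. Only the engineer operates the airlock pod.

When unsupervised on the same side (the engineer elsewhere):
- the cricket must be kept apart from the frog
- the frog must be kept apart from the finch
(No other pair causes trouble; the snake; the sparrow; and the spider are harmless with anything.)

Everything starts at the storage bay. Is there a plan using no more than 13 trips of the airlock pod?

Yes

Yes — this plan uses 13 crossings (≤ 13):
1. Engineer goes to the lab module with the frog.  [the storage bay: the cricket, the finch, the snake, the sparrow, the spider | the lab module: the frog]
2. Engineer goes back to the storage bay alone.  [the storage bay: the cricket, the finch, the snake, the sparrow, the spider | the lab module: the frog]
3. Engineer goes to the lab module with the finch.  [the storage bay: the cricket, the snake, the sparrow, the spider | the lab module: the finch, the frog]
4. Engineer goes back to the storage bay with the frog.  [the storage bay: the cricket, the frog, the snake, the sparrow, the spider | the lab module: the finch]
5. Engineer goes to the lab module with the cricket.  [the storage bay: the frog, the snake, the sparrow, the spider | the lab module: the cricket, the finch]
6. Engineer goes back to the storage bay alone.  [the storage bay: the frog, the snake, the sparrow, the spider | the lab module: the cricket, the finch]
7. Engineer goes to the lab module with the snake.  [the storage bay: the frog, the sparrow, the spider | the lab module: the cricket, the finch, the snake]
8. Engineer goes back to the storage bay alone.  [the storage bay: the frog, the sparrow, the spider | the lab module: the cricket, the finch, the snake]
9. Engineer goes to the lab module with the sparrow.  [the storage bay: the frog, the spider | the lab module: the cricket, the finch, the snake, the sparrow]
10. Engineer goes back to the storage bay alone.  [the storage bay: the frog, the spider | the lab module: the cricket, the finch, the snake, the sparrow]
11. Engineer goes to the lab module with the spider.  [the storage bay: the frog | the lab module: the cricket, the finch, the snake, the sparrow, the spider]
12. Engineer goes back to the storage bay alone.  [the storage bay: the frog | the lab module: the cricket, the finch, the snake, the sparrow, the spider]
13. Engineer goes to the lab module with the frog.  [the storage bay: — | the lab module: the cricket, the finch, the frog, the snake, the sparrow, the spider]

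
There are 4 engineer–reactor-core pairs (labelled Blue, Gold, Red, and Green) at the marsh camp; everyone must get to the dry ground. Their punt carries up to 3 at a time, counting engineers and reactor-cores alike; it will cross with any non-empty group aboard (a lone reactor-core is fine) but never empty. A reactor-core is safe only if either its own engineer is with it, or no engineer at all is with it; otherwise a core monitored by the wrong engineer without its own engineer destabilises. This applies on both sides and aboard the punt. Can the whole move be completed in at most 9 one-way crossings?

Yes — this plan uses 9 crossings (≤ 9):
1. engineer Blue and reactor-core Blue cross → the dry ground.
2. engineer Blue crosses ← the marsh camp.
3. engineer Blue, engineer Gold, and reactor-core Gold cross → the dry ground.
4. engineer Blue and reactor-core Blue cross ← the marsh camp.
5. engineer Blue, engineer Green, and engineer Red cross → the dry ground.
6. reactor-core Gold crosses ← the marsh camp.
7. reactor-core Blue and reactor-core Gold cross → the dry ground.
8. reactor-core Blue crosses ← the marsh camp.
9. reactor-core Blue, reactor-core Green, and reactor-core Red cross → the dry ground.

Yes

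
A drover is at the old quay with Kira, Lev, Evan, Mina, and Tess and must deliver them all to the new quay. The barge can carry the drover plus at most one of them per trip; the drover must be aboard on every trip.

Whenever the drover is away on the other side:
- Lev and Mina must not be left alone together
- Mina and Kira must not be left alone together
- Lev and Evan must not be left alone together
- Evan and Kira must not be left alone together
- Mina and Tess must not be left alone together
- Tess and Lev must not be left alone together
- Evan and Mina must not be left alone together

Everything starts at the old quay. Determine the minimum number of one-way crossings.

Whatever the first load, the items left behind include a forbidden pair without the drover. No opening move is safe, so no plan exists.

impossible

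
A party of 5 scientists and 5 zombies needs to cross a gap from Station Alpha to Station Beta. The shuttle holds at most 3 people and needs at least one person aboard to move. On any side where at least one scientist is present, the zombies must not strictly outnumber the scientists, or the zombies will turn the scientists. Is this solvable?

1. 2 zombies → Station Beta.  (Station Alpha: 5S 3Z; Station Beta: 0S 2Z)
2. 1 zombie ← Station Alpha.  (Station Alpha: 5S 4Z; Station Beta: 0S 1Z)
3. 3 zombies → Station Beta.  (Station Alpha: 5S 1Z; Station Beta: 0S 4Z)
4. 1 zombie ← Station Alpha.  (Station Alpha: 5S 2Z; Station Beta: 0S 3Z)
5. 3 scientists → Station Beta.  (Station Alpha: 2S 2Z; Station Beta: 3S 3Z)
6. 1 scientist and 1 zombie ← Station Alpha.  (Station Alpha: 3S 3Z; Station Beta: 2S 2Z)
7. 3 scientists → Station Beta.  (Station Alpha: 0S 3Z; Station Beta: 5S 2Z)
8. 1 zombie ← Station Alpha.  (Station Alpha: 0S 4Z; Station Beta: 5S 1Z)
9. 2 zombies → Station Beta.  (Station Alpha: 0S 2Z; Station Beta: 5S 3Z)
10. 1 zombie ← Station Alpha.  (Station Alpha: 0S 3Z; Station Beta: 5S 2Z)
11. 3 zombies → Station Beta.  (Station Alpha: 0S 0Z; Station Beta: 5S 5Z)

Yes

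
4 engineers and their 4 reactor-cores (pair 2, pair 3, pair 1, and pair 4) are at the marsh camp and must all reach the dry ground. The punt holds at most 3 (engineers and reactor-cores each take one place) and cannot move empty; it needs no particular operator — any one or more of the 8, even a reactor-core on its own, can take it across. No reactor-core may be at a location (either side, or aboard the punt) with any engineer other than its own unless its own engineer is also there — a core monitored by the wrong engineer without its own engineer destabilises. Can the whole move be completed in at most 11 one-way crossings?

Yes

Yes — this plan uses 9 crossings (≤ 11):
1. engineer 2 and reactor-core 2 cross → the dry ground.
2. engineer 2 crosses ← the marsh camp.
3. engineer 2, engineer 3, and reactor-core 3 cross → the dry ground.
4. engineer 2 and reactor-core 2 cross ← the marsh camp.
5. engineer 1, engineer 2, and engineer 4 cross → the dry ground.
6. reactor-core 3 crosses ← the marsh camp.
7. reactor-core 2 and reactor-core 3 cross → the dry ground.
8. reactor-core 2 crosses ← the marsh camp.
9. reactor-core 1, reactor-core 2, and reactor-core 4 cross → the dry ground.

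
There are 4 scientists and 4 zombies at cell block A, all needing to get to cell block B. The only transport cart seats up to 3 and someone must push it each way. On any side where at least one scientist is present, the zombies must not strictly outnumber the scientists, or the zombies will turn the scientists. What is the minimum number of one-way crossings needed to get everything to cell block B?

9

Counting alone: each trip to cell block B takes at most 3 across and each return brings at least 1 back, so after t trips out (and t−1 returns) at most 3t − (t−1) of the 8 are across; that first reaches 8 at t = 4, so at least 7 crossings are needed.
The safety rule pushes this higher. Following every safe sequence of crossings, the most of the 8 that can be at cell block B as the transport cart arrives there on crossing 7 is 7 — never all 8.
So no plan with fewer than 9 crossings exists, and this one achieves 9:
1. 2 zombies → cell block B.  (cell block A: 4S 2Z; cell block B: 0S 2Z)
2. 1 zombie ← cell block A.  (cell block A: 4S 3Z; cell block B: 0S 1Z)
3. 3 zombies → cell block B.  (cell block A: 4S 0Z; cell block B: 0S 4Z)
4. 1 zombie ← cell block A.  (cell block A: 4S 1Z; cell block B: 0S 3Z)
5. 3 scientists → cell block B.  (cell block A: 1S 1Z; cell block B: 3S 3Z)
6. 1 scientist and 1 zombie ← cell block A.  (cell block A: 2S 2Z; cell block B: 2S 2Z)
7. 2 scientists → cell block B.  (cell block A: 0S 2Z; cell block B: 4S 2Z)
8. 1 zombie ← cell block A.  (cell block A: 0S 3Z; cell block B: 4S 1Z)
9. 3 zombies → cell block B.  (cell block A: 0S 0Z; cell block B: 4S 4Z)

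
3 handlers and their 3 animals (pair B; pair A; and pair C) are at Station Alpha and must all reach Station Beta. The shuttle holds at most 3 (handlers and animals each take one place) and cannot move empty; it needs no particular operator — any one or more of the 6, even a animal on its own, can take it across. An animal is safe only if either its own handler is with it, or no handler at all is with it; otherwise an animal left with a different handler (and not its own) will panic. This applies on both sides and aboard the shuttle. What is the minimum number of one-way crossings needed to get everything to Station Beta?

Counting alone: each trip to Station Beta takes at most 3 across and each return brings at least 1 back, so after t trips out (and t−1 returns) at most 3t − (t−1) of the 6 are across; that first reaches 6 at t = 3, so at least 5 crossings are needed.
The plan below uses exactly 5 crossings, so it is optimal:
1. animal B and handler B cross → Station Beta.
2. handler B crosses ← Station Alpha.
3. handler A, handler B, and handler C cross → Station Beta.
4. animal B crosses ← Station Alpha.
5. animal A, animal B, and animal C cross → Station Beta.

5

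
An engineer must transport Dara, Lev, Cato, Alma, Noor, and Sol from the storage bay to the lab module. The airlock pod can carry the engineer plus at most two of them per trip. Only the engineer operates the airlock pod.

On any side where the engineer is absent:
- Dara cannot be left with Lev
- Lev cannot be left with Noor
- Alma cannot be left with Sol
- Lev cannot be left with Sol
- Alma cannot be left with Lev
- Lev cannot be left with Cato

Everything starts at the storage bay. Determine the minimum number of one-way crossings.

Counting alone: the engineer can take at most 2 across per trip to the lab module, so moving all 6 needs at least 3 loaded trips out, with a return between consecutive ones — at least 5 crossings.
The safety rule pushes this higher. Following every safe sequence of crossings, the most of the 6 that can be at the lab module as the airlock pod arrives there on crossings 5, 7 is 4, 5 respectively — never all 6.
So no plan with fewer than 9 crossings exists, and this one achieves 9:
1. Engineer goes to the lab module with Alma and Lev.  [the storage bay: Cato, Dara, Noor, Sol | the lab module: Alma, Lev]
2. Engineer goes back to the storage bay with Lev.  [the storage bay: Cato, Dara, Lev, Noor, Sol | the lab module: Alma]
3. Engineer goes to the lab module with Dara and Lev.  [the storage bay: Cato, Noor, Sol | the lab module: Alma, Dara, Lev]
4. Engineer goes back to the storage bay with Lev.  [the storage bay: Cato, Lev, Noor, Sol | the lab module: Alma, Dara]
5. Engineer goes to the lab module with Cato and Lev.  [the storage bay: Noor, Sol | the lab module: Alma, Cato, Dara, Lev]
6. Engineer goes back to the storage bay with Lev.  [the storage bay: Lev, Noor, Sol | the lab module: Alma, Cato, Dara]
7. Engineer goes to the lab module with Lev and Noor.  [the storage bay: Sol | the lab module: Alma, Cato, Dara, Lev, Noor]
8. Engineer goes back to the storage bay with Lev.  [the storage bay: Lev, Sol | the lab module: Alma, Cato, Dara, Noor]
9. Engineer goes to the lab module with Lev and Sol.  [the storage bay: — | the lab module: Alma, Cato, Dara, Lev, Noor, Sol]

9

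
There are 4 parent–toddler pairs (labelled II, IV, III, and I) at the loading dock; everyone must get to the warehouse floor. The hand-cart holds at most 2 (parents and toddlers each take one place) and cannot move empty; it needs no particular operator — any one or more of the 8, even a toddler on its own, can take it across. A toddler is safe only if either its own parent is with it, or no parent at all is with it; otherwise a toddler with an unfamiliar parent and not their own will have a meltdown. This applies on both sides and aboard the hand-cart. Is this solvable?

Following every safe sequence of crossings from the start, the most of the 8 that can be at the warehouse floor as the hand-cart arrives there on crossings 1, 3, 5 is 2, 3, 4 respectively; the best ever achieved is 4 of 8.
From crossing 7 on, no configuration arises that was not already reachable earlier: only 44 distinct safe configurations (who is on which side, and where the hand-cart is) can ever be reached, none of them has everyone across, and every continuation just revisits them. So no valid plan exists.

No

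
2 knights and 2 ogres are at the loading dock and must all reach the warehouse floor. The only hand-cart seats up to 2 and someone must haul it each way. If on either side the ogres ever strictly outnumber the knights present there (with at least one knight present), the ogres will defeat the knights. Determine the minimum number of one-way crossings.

5

Counting alone: each trip to the warehouse floor takes at most 2 across and each return brings at least 1 back, so after t trips out (and t−1 returns) at most 2t − (t−1) of the 4 are across; that first reaches 4 at t = 3, so at least 5 crossings are needed.
The plan below uses exactly 5 crossings, so it is optimal:
1. 2 ogres → the warehouse floor.  (the loading dock: 2K 0O; the warehouse floor: 0K 2O)
2. 1 ogre ← the loading dock.  (the loading dock: 2K 1O; the warehouse floor: 0K 1O)
3. 2 knights → the warehouse floor.  (the loading dock: 0K 1O; the warehouse floor: 2K 1O)
4. 1 ogre ← the loading dock.  (the loading dock: 0K 2O; the warehouse floor: 2K 0O)
5. 2 ogres → the warehouse floor.  (the loading dock: 0K 0O; the warehouse floor: 2K 2O)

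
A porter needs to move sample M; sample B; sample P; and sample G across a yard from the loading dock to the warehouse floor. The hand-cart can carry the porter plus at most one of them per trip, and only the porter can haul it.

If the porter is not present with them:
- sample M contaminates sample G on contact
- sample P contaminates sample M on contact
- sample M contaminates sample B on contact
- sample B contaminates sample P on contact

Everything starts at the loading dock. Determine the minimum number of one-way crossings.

Whatever the first load, the items left behind include a forbidden pair without the porter. No opening move is safe, so no plan exists.

impossible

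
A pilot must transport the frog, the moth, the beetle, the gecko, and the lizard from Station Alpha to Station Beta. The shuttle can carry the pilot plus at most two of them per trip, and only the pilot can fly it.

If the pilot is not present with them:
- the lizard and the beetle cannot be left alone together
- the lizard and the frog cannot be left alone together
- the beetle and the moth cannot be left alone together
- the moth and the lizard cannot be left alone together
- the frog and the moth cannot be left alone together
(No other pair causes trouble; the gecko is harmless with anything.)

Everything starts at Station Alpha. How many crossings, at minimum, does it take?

Counting alone: the pilot can take at most 2 across per trip to Station Beta, so moving all 5 needs at least 3 loaded trips out, with a return between consecutive ones — at least 5 crossings.
The safety rule pushes this higher. Following every safe sequence of crossings, the most of the 5 that can be at Station Beta as the shuttle arrives there on crossing 5 is 4 — never all 5.
So no plan with fewer than 7 crossings exists, and this one achieves 7:
1. Pilot goes to Station Beta with the lizard and the moth.  [Station Alpha: the beetle, the frog, the gecko | Station Beta: the lizard, the moth]
2. Pilot goes back to Station Alpha with the moth.  [Station Alpha: the beetle, the frog, the gecko, the moth | Station Beta: the lizard]
3. Pilot goes to Station Beta with the beetle and the frog.  [Station Alpha: the gecko, the moth | Station Beta: the beetle, the frog, the lizard]
4. Pilot goes back to Station Alpha with the lizard.  [Station Alpha: the gecko, the lizard, the moth | Station Beta: the beetle, the frog]
5. Pilot goes to Station Beta with the gecko and the moth.  [Station Alpha: the lizard | Station Beta: the beetle, the frog, the gecko, the moth]
6. Pilot goes back to Station Alpha with the moth.  [Station Alpha: the lizard, the moth | Station Beta: the beetle, the frog, the gecko]
7. Pilot goes to Station Beta with the lizard and the moth.  [Station Alpha: — | Station Beta: the beetle, the frog, the gecko, the lizard, the moth]

7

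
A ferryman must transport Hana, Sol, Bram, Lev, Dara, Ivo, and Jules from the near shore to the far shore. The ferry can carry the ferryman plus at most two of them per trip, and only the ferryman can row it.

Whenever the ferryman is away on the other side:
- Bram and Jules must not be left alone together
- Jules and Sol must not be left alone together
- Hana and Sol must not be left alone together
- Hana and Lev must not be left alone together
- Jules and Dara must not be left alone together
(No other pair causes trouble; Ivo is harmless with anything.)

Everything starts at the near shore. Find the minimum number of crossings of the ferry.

9

Counting alone: the ferryman can take at most 2 across per trip to the far shore, so moving all 7 needs at least 4 loaded trips out, with a return between consecutive ones — at least 7 crossings.
The safety rule pushes this higher. Following every safe sequence of crossings, the most of the 7 that can be at the far shore as the ferry arrives there on crossing 7 is 6 — never all 7.
So no plan with fewer than 9 crossings exists, and this one achieves 9:
1. Ferryman goes to the far shore with Hana and Jules.
2. Ferryman goes back to the near shore alone.
3. Ferryman goes to the far shore with Bram.
4. Ferryman goes back to the near shore with Jules.
5. Ferryman goes to the far shore with Dara and Sol.
6. Ferryman goes back to the near shore with Hana.
7. Ferryman goes to the far shore with Ivo and Lev.
8. Ferryman goes back to the near shore alone.
9. Ferryman goes to the far shore with Hana and Jules.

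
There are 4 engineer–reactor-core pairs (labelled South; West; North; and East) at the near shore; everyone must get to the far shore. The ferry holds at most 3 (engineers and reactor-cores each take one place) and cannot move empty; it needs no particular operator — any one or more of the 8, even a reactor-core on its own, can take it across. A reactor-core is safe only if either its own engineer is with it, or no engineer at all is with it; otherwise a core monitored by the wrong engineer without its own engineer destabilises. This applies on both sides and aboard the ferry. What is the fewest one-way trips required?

Counting alone: each trip to the far shore takes at most 3 across and each return brings at least 1 back, so after t trips out (and t−1 returns) at most 3t − (t−1) of the 8 are across; that first reaches 8 at t = 4, so at least 7 crossings are needed.
The safety rule pushes this higher. Following every safe sequence of crossings, the most of the 8 that can be at the far shore as the ferry arrives there on crossing 7 is 7 — never all 8.
So no plan with fewer than 9 crossings exists, and this one achieves 9:
1. engineer South and reactor-core South cross → the far shore.
2. engineer South crosses ← the near shore.
3. engineer South, engineer West, and reactor-core West cross → the far shore.
4. engineer South and reactor-core South cross ← the near shore.
5. engineer East, engineer North, and engineer South cross → the far shore.
6. reactor-core West crosses ← the near shore.
7. reactor-core South and reactor-core West cross → the far shore.
8. reactor-core South crosses ← the near shore.
9. reactor-core East, reactor-core North, and reactor-core South cross → the far shore.

9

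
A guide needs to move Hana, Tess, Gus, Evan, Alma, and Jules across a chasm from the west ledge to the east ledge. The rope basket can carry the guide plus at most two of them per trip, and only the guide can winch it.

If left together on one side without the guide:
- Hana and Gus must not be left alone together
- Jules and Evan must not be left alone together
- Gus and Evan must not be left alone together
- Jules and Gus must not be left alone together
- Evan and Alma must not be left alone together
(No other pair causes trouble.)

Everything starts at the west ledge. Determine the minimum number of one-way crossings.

Counting alone: the guide can take at most 2 across per trip to the east ledge, so moving all 6 needs at least 3 loaded trips out, with a return between consecutive ones — at least 5 crossings.
The safety rule pushes this higher. Following every safe sequence of crossings, the most of the 6 that can be at the east ledge as the rope basket arrives there on crossings 5, 7 is 4, 5 respectively — never all 6.
So no plan with fewer than 9 crossings exists, and this one achieves 9:
1. Guide goes to the east ledge with Evan and Gus.
2. Guide goes back to the west ledge with Gus.
3. Guide goes to the east ledge with Gus and Hana.
4. Guide goes back to the west ledge with Gus.
5. Guide goes to the east ledge with Gus and Tess.
6. Guide goes back to the west ledge with Gus.
7. Guide goes to the east ledge with Alma and Jules.
8. Guide goes back to the west ledge with Evan.
9. Guide goes to the east ledge with Evan and Gus.

9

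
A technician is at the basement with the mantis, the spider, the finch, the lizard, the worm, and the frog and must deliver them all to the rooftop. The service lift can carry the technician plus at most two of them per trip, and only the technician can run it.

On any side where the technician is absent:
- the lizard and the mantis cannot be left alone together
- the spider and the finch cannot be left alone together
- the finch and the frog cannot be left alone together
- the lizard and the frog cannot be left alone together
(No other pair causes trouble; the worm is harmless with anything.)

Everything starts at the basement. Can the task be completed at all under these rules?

Yes

1. Technician goes to the rooftop with the finch and the lizard.  [the basement: the frog, the mantis, the spider, the worm | the rooftop: the finch, the lizard]
2. Technician goes back to the basement alone.  [the basement: the frog, the mantis, the spider, the worm | the rooftop: the finch, the lizard]
3. Technician goes to the rooftop with the mantis and the spider.  [the basement: the frog, the worm | the rooftop: the finch, the lizard, the mantis, the spider]
4. Technician goes back to the basement with the finch and the lizard.  [the basement: the finch, the frog, the lizard, the worm | the rooftop: the mantis, the spider]
5. Technician goes to the rooftop with the frog and the worm.  [the basement: the finch, the lizard | the rooftop: the frog, the mantis, the spider, the worm]
6. Technician goes back to the basement alone.  [the basement: the finch, the lizard | the rooftop: the frog, the mantis, the spider, the worm]
7. Technician goes to the rooftop with the finch and the lizard.  [the basement: — | the rooftop: the finch, the frog, the lizard, the mantis, the spider, the worm]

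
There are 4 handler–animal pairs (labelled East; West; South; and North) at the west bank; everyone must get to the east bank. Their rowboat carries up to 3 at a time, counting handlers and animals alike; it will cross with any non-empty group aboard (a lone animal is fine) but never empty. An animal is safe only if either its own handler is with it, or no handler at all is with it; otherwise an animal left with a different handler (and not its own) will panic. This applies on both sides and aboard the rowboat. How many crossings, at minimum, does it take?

Counting alone: each trip to the east bank takes at most 3 across and each return brings at least 1 back, so after t trips out (and t−1 returns) at most 3t − (t−1) of the 8 are across; that first reaches 8 at t = 4, so at least 7 crossings are needed.
The safety rule pushes this higher. Following every safe sequence of crossings, the most of the 8 that can be at the east bank as the rowboat arrives there on crossing 7 is 7 — never all 8.
So no plan with fewer than 9 crossings exists, and this one achieves 9:
1. animal East and handler East cross → the east bank.
2. handler East crosses ← the west bank.
3. animal West, handler East, and handler West cross → the east bank.
4. animal East and handler East cross ← the west bank.
5. handler East, handler North, and handler South cross → the east bank.
6. animal West crosses ← the west bank.
7. animal East and animal West cross → the east bank.
8. animal East crosses ← the west bank.
9. animal East, animal North, and animal South cross → the east bank.

9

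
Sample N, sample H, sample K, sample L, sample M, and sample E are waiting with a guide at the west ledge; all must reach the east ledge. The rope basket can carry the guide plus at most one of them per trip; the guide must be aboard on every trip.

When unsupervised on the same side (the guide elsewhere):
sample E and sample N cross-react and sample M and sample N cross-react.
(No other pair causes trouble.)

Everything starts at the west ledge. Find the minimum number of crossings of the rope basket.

13

Counting alone: the guide can take at most 1 across per trip to the east ledge, so moving all 6 needs at least 6 loaded trips out, with a return between consecutive ones — at least 11 crossings.
The safety rule pushes this higher. Following every safe sequence of crossings, the most of the 6 that can be at the east ledge as the rope basket arrives there on crossing 11 is 5 — never all 6.
So no plan with fewer than 13 crossings exists, and this one achieves 13:
1. Guide goes to the east ledge with sample N.
2. Guide goes back to the west ledge alone.
3. Guide goes to the east ledge with sample H.
4. Guide goes back to the west ledge alone.
5. Guide goes to the east ledge with sample K.
6. Guide goes back to the west ledge alone.
7. Guide goes to the east ledge with sample L.
8. Guide goes back to the west ledge alone.
9. Guide goes to the east ledge with sample M.
10. Guide goes back to the west ledge with sample N.
11. Guide goes to the east ledge with sample E.
12. Guide goes back to the west ledge alone.
13. Guide goes to the east ledge with sample N.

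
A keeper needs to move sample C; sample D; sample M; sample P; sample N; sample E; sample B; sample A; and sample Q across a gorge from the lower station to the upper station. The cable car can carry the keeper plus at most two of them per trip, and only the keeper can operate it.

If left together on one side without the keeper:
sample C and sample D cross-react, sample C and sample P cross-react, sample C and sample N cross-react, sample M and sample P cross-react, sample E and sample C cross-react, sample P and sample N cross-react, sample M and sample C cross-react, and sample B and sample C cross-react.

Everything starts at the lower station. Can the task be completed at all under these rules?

1. Keeper goes to the upper station with sample C and sample P.  [the lower station: sample A, sample B, sample D, sample E, sample M, sample N, sample Q | the upper station: sample C, sample P]
2. Keeper goes back to the lower station with sample C.  [the lower station: sample A, sample B, sample C, sample D, sample E, sample M, sample N, sample Q | the upper station: sample P]
3. Keeper goes to the upper station with sample C and sample D.  [the lower station: sample A, sample B, sample E, sample M, sample N, sample Q | the upper station: sample C, sample D, sample P]
4. Keeper goes back to the lower station with sample C.  [the lower station: sample A, sample B, sample C, sample E, sample M, sample N, sample Q | the upper station: sample D, sample P]
5. Keeper goes to the upper station with sample C and sample E.  [the lower station: sample A, sample B, sample M, sample N, sample Q | the upper station: sample C, sample D, sample E, sample P]
6. Keeper goes back to the lower station with sample C.  [the lower station: sample A, sample B, sample C, sample M, sample N, sample Q | the upper station: sample D, sample E, sample P]
7. Keeper goes to the upper station with sample B and sample C.  [the lower station: sample A, sample M, sample N, sample Q | the upper station: sample B, sample C, sample D, sample E, sample P]
8. Keeper goes back to the lower station with sample C.  [the lower station: sample A, sample C, sample M, sample N, sample Q | the upper station: sample B, sample D, sample E, sample P]
9. Keeper goes to the upper station with sample A and sample C.  [the lower station: sample M, sample N, sample Q | the upper station: sample A, sample B, sample C, sample D, sample E, sample P]
10. Keeper goes back to the lower station with sample C.  [the lower station: sample C, sample M, sample N, sample Q | the upper station: sample A, sample B, sample D, sample E, sample P]
11. Keeper goes to the upper station with sample C and sample Q.  [the lower station: sample M, sample N | the upper station: sample A, sample B, sample C, sample D, sample E, sample P, sample Q]
12. Keeper goes back to the lower station with sample C.  [the lower station: sample C, sample M, sample N | the upper station: sample A, sample B, sample D, sample E, sample P, sample Q]
13. Keeper goes to the upper station with sample M and sample N.  [the lower station: sample C | the upper station: sample A, sample B, sample D, sample E, sample M, sample N, sample P, sample Q]
14. Keeper goes back to the lower station with sample P.  [the lower station: sample C, sample P | the upper station: sample A, sample B, sample D, sample E, sample M, sample N, sample Q]
15. Keeper goes to the upper station with sample C and sample P.  [the lower station: — | the upper station: sample A, sample B, sample C, sample D, sample E, sample M, sample N, sample P, sample Q]

Yes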